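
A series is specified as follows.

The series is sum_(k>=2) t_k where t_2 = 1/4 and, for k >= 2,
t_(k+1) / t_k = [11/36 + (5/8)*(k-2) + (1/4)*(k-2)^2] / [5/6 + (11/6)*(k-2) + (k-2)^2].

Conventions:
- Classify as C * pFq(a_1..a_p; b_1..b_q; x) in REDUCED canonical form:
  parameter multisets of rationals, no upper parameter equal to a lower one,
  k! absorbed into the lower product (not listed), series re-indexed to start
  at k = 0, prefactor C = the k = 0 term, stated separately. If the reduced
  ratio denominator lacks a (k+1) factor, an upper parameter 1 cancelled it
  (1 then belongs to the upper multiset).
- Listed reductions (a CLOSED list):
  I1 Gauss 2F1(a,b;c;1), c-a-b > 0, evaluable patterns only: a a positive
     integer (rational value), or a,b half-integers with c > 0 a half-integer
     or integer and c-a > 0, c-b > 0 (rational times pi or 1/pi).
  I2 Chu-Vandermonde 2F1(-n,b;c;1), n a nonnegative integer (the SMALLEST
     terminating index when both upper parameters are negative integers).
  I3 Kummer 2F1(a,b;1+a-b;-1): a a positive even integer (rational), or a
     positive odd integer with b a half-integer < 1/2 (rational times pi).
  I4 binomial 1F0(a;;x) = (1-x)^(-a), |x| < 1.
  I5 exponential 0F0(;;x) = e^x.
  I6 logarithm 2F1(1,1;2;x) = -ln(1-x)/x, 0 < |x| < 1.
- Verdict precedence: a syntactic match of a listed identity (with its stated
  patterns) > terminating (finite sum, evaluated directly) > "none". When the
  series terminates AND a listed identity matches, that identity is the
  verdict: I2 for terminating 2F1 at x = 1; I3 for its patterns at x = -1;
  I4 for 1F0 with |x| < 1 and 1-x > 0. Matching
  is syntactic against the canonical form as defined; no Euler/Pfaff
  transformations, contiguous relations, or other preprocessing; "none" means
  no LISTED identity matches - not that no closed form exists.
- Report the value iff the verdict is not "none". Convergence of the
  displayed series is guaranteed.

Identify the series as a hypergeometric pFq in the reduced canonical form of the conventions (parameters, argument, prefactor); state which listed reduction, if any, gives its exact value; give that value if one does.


Prefactor 1/4, argument 1/4: 2F1 with upper {2/3, 11/6} over lower {5/6}. Verdict: none. No listed pattern accepts 2F1(2/3, 11/6; 5/6; 1/4).

Structural cue: from the first term 1/4: roots of the ratio polynomials (C = 1/4, x = 1/4) are the negated parameters.
Adjacent-term ratio: r(k) = (1/4) * (k+2/3) (k+11/6) / [(k+5/6) (k+1)] - rational; roots negated = parameters, x = (1/4), C = 1/4.


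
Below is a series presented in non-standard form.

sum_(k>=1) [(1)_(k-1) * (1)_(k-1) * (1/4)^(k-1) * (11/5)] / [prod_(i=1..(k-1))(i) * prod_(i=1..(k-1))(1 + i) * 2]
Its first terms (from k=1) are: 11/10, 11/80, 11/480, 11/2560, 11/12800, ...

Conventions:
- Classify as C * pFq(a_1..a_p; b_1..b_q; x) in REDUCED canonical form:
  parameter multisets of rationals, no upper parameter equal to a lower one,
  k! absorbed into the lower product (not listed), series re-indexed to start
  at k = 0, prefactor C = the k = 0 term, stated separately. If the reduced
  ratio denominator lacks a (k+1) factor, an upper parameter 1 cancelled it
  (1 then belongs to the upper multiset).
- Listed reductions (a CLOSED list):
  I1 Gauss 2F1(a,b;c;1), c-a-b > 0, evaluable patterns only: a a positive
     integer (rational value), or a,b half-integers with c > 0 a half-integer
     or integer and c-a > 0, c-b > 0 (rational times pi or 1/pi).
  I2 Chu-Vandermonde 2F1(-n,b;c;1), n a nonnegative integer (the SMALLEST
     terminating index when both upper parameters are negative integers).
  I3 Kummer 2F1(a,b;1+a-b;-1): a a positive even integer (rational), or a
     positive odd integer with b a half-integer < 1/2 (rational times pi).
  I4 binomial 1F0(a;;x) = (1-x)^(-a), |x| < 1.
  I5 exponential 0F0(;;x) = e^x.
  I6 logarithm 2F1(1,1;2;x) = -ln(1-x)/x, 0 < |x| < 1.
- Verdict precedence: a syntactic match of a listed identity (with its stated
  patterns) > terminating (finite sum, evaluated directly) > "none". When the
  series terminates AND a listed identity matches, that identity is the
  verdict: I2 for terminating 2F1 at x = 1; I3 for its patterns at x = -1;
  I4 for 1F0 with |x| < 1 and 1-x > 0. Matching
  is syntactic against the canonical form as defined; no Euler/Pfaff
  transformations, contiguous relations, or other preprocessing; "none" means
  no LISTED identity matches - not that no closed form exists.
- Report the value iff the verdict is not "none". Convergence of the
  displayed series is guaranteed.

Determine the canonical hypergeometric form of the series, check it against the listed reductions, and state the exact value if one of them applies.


Structural cue: t_0 = 11/10 here, and the lower running product (prefactor 11/10) is a rising factorial.
Ratio: r(k) = (1/4) * (k+1) (k+1) / [(k+2) (k+1)] ; factor over Q: parameters, x = (1/4), and C = 11/10.

This is 11/10 * 2F1(1, 1; 2; 1/4) in reduced canonical form. Verdict: the logarithmic series (I6) fires (the logarithm: parameters (1,1;2), x = 1/4). Its exact value is (-22/5) * ln(3/4).


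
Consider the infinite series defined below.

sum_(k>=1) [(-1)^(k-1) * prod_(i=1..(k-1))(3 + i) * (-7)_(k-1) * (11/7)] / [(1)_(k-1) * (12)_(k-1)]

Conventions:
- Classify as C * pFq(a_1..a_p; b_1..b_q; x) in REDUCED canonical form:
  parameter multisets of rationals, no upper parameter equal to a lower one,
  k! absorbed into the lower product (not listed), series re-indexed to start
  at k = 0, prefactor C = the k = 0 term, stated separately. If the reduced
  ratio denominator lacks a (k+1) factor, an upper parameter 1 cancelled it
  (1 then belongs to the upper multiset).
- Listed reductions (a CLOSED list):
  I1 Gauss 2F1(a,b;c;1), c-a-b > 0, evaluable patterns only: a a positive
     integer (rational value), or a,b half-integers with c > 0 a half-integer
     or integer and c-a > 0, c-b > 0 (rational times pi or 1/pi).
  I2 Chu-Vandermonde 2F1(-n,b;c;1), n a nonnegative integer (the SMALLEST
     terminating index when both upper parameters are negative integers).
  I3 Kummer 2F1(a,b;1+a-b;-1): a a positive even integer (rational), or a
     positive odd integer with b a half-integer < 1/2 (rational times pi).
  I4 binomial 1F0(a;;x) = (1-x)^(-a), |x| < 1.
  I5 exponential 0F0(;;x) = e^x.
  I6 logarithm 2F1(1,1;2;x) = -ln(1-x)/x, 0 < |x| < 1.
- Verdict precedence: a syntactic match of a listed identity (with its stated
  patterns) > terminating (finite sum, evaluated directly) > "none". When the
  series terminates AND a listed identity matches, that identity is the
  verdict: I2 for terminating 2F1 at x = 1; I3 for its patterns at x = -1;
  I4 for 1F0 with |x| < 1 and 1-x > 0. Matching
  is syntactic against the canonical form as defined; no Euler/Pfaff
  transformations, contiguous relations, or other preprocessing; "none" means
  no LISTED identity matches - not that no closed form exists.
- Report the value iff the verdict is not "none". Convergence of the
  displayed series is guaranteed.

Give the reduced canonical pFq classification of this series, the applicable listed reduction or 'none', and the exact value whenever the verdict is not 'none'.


Classification (C = 11/7): 2F1 with upper {-7, 4}, lower {12}, argument x = -1. Verdict (x = -1): Kummer's theorem (I3) applies (x = -1; c = 12 equals 1+a-b for upper {-7, 4}: listed pattern). Sum: 605/42.

Key step: with t_0 = 11/7, (1)_k (C = 11/7) is k! itself.
Consecutive-term ratio: r(k) = (-1) * (k-7) (k+4) / [(k+12) (k+1)] - rational; roots negated = parameters, x = (-1), C = 11/7.


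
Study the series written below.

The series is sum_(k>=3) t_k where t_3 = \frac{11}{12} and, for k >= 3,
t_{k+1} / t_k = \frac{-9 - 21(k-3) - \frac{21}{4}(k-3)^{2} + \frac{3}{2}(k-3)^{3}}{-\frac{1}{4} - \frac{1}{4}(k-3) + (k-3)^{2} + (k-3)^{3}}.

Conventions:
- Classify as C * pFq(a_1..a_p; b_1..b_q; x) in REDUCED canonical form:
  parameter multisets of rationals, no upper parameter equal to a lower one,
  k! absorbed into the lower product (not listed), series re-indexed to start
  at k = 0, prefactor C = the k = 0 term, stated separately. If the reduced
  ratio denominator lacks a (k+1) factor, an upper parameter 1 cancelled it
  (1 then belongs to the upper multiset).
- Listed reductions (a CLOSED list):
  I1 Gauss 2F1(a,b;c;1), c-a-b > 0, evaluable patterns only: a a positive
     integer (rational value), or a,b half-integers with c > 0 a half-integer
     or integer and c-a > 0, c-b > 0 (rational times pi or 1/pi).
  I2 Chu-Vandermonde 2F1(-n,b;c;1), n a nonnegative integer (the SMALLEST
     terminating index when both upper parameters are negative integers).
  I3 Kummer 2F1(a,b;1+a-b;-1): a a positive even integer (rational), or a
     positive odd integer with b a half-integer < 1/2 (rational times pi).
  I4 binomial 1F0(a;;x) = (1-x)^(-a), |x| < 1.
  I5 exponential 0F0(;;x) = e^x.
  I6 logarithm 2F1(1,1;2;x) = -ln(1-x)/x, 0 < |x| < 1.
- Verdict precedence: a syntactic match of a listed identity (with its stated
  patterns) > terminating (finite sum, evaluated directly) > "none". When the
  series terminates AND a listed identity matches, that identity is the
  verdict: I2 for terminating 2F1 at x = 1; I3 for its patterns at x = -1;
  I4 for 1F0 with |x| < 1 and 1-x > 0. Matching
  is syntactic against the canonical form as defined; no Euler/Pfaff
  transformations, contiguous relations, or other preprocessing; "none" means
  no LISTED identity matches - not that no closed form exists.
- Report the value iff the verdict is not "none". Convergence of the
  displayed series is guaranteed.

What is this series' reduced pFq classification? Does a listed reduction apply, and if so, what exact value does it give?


Reduced: x = \frac{3}{2}, 2F1, upper = {-6, 2}, lower = {-\frac{1}{2}}, C = \frac{11}{12}. Verdict: terminating (-6 upstairs). 7 nonzero terms in all; added directly. Value: -\frac{4873}{84}.

Key step: from the first term \frac{11}{12}: factor the ratio over Q (prefactor 11/12): negated roots = parameters.
Term ratio: r(k) = \frac{3}{2} * (k-6) (k+2) / [(k-\frac{1}{2}) (k+1)] - rational; roots negated = parameters, x = \frac{3}{2}, C = \frac{11}{12}.


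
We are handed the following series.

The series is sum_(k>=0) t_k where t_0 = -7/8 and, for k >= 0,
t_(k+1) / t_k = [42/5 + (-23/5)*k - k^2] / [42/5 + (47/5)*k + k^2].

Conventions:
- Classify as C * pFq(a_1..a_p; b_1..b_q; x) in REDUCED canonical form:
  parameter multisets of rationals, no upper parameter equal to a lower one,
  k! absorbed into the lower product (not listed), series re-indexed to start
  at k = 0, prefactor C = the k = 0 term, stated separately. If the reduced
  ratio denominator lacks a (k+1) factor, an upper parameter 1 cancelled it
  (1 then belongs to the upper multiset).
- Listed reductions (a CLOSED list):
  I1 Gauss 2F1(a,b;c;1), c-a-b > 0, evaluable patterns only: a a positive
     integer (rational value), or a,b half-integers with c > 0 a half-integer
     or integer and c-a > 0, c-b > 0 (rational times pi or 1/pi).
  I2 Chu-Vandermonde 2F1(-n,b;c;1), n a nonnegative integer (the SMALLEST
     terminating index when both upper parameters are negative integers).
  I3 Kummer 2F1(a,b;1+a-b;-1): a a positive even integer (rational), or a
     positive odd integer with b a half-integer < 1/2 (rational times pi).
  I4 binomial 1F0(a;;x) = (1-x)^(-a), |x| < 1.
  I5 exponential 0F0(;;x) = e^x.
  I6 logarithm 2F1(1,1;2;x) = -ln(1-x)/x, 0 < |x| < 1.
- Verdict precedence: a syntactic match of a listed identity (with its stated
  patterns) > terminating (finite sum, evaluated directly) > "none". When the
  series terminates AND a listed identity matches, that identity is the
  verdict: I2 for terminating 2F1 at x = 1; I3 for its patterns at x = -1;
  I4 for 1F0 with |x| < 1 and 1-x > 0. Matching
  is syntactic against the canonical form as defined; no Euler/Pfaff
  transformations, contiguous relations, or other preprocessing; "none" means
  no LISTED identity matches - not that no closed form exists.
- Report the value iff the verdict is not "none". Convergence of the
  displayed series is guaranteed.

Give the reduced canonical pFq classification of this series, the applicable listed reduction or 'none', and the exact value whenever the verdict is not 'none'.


Reduced: x = -1, 2F1, upper = {-7/5, 6}, lower = {42/5}, C = -7/8. Verdict at x = -1: Kummer's theorem (I3) matches (x = -1; c = 42/5 equals 1+a-b for upper {-7/5, 6}: listed pattern). Its exact value is -2331/1250.

Structural cue: t_0 = -7/8 here, and factor the ratio over Q (C = -7/8, x = -1): negated roots = parameters.
Term ratio: r(k) = (-1) * (k-7/5) (k+6) / [(k+42/5) (k+1)] - rational; roots negated = parameters, x = (-1), C = -7/8.


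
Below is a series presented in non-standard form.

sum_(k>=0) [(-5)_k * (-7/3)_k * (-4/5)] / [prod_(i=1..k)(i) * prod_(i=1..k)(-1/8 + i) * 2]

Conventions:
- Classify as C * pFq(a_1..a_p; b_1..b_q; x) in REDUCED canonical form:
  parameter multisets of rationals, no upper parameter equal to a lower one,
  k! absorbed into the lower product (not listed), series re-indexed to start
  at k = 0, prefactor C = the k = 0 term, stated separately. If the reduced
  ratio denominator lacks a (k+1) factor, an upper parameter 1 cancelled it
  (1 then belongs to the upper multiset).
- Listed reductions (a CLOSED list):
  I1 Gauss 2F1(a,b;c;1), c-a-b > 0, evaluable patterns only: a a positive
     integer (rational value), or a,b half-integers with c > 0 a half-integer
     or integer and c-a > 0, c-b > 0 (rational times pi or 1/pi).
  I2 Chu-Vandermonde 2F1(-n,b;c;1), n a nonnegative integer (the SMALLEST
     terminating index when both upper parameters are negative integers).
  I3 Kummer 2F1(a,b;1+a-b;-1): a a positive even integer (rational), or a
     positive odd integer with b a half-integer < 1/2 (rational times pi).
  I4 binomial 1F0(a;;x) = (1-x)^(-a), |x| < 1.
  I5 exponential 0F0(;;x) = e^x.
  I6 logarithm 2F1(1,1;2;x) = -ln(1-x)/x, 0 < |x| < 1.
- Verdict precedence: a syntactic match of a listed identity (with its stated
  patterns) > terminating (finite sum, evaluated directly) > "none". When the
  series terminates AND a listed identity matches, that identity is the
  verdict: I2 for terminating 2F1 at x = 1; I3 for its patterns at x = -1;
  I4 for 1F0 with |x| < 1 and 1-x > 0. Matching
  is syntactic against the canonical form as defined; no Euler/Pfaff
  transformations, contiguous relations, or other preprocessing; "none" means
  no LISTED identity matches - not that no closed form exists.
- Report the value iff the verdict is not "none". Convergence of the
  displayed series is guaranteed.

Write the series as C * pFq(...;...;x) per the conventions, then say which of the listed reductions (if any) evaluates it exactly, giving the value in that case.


Key step: from the first term -2/5: the constant factors (prefactor -2/5) combine into one prefactor.
Ratio: r(k) = 1 * (k-5) (k-7/3) / [(k+7/8) (k+1)] ; factor over Q: parameters, x = 1, and C = -2/5.

Classification (C = -2/5): 2F1 with upper {-5, -7/3}, lower {7/8}, argument x = 1. Verdict at x = 1: the Chu-Vandermonde identity I2 matches (terminating 2F1 at x = 1 with n = 5, b = -7/3, c = 7/8). Sum: -286382470/20271303.


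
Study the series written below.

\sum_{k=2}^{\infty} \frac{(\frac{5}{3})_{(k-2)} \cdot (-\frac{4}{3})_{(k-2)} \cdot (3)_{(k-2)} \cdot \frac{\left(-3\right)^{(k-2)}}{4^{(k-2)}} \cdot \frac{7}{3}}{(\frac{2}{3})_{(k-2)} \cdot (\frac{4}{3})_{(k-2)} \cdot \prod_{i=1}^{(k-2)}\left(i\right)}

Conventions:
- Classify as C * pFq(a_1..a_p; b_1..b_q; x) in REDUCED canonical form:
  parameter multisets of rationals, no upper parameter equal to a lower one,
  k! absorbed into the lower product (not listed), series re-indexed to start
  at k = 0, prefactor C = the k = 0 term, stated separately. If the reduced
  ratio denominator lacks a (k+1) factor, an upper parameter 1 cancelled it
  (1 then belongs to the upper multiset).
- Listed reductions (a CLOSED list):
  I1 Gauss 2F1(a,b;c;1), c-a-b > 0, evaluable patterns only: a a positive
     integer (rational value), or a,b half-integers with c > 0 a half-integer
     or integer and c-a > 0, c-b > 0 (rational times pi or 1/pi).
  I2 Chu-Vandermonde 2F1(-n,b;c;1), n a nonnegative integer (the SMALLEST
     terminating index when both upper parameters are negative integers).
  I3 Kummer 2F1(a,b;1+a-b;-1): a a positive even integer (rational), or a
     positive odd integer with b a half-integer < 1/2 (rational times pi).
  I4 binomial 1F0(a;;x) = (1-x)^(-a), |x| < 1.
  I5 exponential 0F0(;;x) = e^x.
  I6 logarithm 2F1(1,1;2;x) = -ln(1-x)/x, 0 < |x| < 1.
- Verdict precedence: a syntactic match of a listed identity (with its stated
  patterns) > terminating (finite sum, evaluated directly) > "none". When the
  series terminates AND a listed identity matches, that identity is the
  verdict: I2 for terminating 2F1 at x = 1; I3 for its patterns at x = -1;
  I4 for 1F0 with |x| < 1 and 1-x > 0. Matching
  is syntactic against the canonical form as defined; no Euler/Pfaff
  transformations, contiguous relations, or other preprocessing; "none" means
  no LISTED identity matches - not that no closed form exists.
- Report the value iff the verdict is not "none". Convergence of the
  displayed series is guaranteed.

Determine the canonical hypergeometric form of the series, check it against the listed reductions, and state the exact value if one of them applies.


This is \frac{7}{3} * 3F2(-\frac{4}{3}, \frac{5}{3}, 3; \frac{2}{3}, \frac{4}{3}; -\frac{3}{4}) in reduced canonical form. Verdict: none. A 3F2 with upper {-\frac{4}{3}, \frac{5}{3}, 3} fits none of I1-I6 at x = -\frac{3}{4}; the sum runs forever.

Key step: with t_0 = \frac{7}{3}, the product of the first k integers (prefactor 7/3) is k!.
Term ratio: r(k) = -\frac{3}{4} * (k-\frac{4}{3}) (k+\frac{5}{3}) (k+3) / [(k+\frac{2}{3}) (k+\frac{4}{3}) (k+1)] ; factor over Q: parameters, x = -\frac{3}{4}, and C = \frac{7}{3}.


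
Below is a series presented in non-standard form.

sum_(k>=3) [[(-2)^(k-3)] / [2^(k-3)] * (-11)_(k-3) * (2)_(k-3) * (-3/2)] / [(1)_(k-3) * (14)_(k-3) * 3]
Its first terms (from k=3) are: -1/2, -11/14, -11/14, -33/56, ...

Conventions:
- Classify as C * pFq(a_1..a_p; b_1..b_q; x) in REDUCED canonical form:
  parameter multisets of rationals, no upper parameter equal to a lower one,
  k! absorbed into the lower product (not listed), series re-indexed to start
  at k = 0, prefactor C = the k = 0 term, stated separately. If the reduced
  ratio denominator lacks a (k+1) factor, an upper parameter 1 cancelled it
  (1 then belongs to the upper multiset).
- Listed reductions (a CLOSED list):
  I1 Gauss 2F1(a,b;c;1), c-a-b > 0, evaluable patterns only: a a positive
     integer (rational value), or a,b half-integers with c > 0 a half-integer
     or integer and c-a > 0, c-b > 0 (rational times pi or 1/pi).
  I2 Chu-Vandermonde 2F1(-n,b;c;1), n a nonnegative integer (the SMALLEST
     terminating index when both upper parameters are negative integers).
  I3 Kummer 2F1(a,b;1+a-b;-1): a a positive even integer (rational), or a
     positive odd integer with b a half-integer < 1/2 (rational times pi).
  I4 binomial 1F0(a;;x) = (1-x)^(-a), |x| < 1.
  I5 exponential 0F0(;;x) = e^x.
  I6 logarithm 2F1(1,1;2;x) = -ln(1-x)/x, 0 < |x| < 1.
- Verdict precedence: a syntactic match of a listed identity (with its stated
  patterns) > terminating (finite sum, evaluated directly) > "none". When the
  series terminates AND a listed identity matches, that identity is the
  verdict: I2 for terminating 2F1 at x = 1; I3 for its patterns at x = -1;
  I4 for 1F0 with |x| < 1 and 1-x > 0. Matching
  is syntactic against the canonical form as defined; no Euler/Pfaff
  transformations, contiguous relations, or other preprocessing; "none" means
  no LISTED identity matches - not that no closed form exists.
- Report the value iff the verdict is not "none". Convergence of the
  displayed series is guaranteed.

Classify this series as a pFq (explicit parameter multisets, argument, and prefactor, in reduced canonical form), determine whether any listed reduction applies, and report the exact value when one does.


With C = -1/2: the canonical form is 2F1(-11, 2; 14; -1). Verdict at x = -1: Kummer (I3) matches (x = -1; c = 14 equals 1+a-b for upper {-11, 2}: listed pattern). Exact value: -13/4.

Key observation: x = (-1) and (1)_k (C = -1/2) is k! itself.
Step ratio: r(k) = (-1) * (k-11) (k+2) / [(k+14) (k+1)] - rational in k. x = (-1); t_0 = -1/2; negate the roots.


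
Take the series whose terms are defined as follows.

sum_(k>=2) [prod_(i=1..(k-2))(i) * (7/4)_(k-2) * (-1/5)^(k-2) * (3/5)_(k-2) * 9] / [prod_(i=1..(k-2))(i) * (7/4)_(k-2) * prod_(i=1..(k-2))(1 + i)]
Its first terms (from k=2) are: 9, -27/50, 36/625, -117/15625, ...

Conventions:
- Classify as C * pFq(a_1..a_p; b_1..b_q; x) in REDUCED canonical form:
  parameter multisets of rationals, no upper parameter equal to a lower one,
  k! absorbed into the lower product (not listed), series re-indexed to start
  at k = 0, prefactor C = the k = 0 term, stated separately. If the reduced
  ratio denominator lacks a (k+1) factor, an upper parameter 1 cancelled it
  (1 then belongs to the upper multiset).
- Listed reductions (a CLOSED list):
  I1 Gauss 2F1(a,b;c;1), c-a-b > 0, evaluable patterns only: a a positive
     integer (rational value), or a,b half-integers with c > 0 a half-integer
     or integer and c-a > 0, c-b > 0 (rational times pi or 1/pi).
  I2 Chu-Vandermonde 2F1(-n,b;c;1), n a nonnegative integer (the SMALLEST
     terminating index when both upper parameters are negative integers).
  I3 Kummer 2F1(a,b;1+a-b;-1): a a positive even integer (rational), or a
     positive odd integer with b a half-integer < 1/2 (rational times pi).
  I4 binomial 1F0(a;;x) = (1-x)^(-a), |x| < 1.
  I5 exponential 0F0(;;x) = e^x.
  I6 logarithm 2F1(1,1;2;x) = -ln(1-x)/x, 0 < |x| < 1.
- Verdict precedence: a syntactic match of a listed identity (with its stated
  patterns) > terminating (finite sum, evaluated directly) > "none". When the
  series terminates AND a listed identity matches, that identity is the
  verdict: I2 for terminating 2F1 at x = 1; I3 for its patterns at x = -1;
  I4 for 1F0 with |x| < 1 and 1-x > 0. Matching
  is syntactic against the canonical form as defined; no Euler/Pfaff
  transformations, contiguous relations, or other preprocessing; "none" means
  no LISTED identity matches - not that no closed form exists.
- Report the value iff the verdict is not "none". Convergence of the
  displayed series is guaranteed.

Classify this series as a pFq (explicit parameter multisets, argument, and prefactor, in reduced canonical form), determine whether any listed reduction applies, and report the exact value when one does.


The series (x = -1/5) is 2F1: upper {3/5, 1}, lower {2}, prefactor 9. Verdict: none (x = -1/5): each listed identity misses the multisets {3/5, 1} ; {2}.

First insight: t_0 = 9 here, and the running product (C = 9) telescopes to a rising factorial.
Step ratio: r(k) = (-1/5) * (k+3/5) (k+1) / [(k+2) (k+1)] - rational in k. x = (-1/5); t_0 = 9; negate the roots.


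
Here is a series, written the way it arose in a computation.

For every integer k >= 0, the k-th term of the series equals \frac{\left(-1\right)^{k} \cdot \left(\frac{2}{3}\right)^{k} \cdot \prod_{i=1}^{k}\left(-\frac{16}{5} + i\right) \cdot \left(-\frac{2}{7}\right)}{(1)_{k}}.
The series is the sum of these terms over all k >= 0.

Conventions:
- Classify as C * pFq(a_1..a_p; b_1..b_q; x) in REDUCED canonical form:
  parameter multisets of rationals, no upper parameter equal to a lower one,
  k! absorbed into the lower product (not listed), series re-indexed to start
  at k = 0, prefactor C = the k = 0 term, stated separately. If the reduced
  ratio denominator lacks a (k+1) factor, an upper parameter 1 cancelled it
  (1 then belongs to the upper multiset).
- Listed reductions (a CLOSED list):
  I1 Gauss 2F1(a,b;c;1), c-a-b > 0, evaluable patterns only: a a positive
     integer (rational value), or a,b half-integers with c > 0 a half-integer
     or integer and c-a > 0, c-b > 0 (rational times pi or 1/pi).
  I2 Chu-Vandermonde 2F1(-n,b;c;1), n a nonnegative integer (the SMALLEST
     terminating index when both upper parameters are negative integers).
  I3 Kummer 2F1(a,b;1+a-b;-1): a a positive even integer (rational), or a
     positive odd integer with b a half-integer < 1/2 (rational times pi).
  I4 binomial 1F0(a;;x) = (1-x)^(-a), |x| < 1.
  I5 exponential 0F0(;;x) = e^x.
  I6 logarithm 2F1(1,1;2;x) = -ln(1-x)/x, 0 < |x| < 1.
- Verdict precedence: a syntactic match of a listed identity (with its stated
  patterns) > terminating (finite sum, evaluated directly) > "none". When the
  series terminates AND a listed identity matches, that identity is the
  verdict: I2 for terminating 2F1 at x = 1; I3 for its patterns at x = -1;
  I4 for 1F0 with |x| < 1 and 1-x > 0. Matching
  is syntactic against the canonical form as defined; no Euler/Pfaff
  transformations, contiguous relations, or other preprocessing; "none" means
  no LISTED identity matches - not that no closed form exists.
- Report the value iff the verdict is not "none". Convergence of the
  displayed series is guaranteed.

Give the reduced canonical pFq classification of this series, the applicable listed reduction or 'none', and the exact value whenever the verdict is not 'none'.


With C = -\frac{2}{7}: the canonical form is 1F0(-\frac{11}{5}; -; -\frac{2}{3}). Verdict: the I4 binomial reduction matches (the 1F0 binomial series: exponent 11/5, x = -\frac{2}{3}). Value: \left(-\frac{2}{7}\right) \cdot \left(\frac{5}{3}\right)^{\frac{11}{5}}.

First insight: with t_0 = -\frac{2}{7}, (1)_k (prefactor -2/7) is k! itself.
Consecutive-term ratio: r(k) = -\frac{2}{3} * (k-\frac{11}{5}) / [(k+1)] - rational in k, leading ratio -\frac{2}{3}; with t_0 = -\frac{2}{7}, classification follows.


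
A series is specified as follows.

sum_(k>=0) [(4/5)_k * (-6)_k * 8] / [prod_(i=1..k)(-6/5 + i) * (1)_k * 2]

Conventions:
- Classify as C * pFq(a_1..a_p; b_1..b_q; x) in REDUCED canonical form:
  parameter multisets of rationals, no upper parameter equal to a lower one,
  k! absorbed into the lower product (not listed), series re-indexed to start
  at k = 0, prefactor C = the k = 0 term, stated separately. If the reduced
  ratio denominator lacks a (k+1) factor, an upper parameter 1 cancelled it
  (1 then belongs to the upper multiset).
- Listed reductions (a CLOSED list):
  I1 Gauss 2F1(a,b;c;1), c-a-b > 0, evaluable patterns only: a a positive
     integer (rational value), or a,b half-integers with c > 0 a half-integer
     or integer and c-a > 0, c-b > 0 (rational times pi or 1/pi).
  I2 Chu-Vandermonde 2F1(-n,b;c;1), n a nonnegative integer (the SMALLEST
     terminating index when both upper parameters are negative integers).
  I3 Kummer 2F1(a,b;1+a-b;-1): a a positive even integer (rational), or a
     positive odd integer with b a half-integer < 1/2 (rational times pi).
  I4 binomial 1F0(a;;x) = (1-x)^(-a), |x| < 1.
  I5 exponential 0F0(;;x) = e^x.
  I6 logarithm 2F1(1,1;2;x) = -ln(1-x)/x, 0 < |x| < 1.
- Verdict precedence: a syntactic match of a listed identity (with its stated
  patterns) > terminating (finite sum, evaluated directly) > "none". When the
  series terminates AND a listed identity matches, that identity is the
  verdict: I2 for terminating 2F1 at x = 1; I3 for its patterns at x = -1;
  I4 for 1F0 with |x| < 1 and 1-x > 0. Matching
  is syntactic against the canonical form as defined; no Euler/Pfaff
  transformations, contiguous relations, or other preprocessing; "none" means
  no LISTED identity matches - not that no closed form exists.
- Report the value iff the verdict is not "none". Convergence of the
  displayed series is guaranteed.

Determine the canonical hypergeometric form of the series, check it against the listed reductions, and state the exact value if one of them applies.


With C = 4: the canonical form is 2F1(-6, 4/5; -1/5; 1). Verdict: the Chu-Vandermonde identity I2 fires (terminating 2F1 at x = 1 with n = 6, b = 4/5, c = -1/5). Sum: 0.

First insight: with t_0 = 4, (1)_k (C = 4) is k! itself.
Step ratio: r(k) = 1 * (k-6) (k+4/5) / [(k-1/5) (k+1)] - poly over poly, x = 1 from leading terms; C = 4 at k = 0.


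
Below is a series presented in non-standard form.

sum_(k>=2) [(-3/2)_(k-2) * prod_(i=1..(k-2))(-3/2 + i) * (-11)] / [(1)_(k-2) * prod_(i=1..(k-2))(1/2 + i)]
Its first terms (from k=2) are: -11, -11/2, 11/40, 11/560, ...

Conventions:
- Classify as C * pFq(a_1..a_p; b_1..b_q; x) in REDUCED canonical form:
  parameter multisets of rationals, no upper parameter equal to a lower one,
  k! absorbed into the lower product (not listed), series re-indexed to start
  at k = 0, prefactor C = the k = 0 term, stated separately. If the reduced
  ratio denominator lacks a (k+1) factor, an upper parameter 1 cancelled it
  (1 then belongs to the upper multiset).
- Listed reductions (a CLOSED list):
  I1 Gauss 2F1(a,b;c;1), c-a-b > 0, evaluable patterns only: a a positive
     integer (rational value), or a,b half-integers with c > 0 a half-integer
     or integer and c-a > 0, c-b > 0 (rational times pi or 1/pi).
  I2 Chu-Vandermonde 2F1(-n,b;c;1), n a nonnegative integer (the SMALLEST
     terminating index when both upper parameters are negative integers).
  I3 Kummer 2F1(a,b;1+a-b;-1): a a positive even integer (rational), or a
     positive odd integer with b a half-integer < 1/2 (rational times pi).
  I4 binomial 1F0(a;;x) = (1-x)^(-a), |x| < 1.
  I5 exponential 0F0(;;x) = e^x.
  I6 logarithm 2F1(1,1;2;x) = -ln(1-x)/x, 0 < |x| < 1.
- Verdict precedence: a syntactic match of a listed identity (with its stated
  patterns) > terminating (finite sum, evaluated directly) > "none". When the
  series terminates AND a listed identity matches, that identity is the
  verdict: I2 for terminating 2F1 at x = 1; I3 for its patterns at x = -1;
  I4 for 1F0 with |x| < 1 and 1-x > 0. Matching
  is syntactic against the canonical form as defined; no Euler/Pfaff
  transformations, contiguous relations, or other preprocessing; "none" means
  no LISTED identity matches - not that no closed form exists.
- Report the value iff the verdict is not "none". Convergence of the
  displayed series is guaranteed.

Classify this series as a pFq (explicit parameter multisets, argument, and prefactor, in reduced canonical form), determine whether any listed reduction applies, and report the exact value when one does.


Prefactor -11, argument 1: 2F1 with upper {-3/2, -1/2} over lower {3/2}. Verdict: Gauss (I1, half-integer pattern) applies (x = 1; upper {-3/2, -1/2} half-integers, c = 3/2 in the evaluable pattern). Value: (-165/32) * pi.

First insight: t_0 = -11 here, and the lower running product (C = -11) is a rising factorial.
Step ratio: r(k) = 1 * (k-3/2) (k-1/2) / [(k+3/2) (k+1)] ; factor over Q: parameters, x = 1, and C = -11.


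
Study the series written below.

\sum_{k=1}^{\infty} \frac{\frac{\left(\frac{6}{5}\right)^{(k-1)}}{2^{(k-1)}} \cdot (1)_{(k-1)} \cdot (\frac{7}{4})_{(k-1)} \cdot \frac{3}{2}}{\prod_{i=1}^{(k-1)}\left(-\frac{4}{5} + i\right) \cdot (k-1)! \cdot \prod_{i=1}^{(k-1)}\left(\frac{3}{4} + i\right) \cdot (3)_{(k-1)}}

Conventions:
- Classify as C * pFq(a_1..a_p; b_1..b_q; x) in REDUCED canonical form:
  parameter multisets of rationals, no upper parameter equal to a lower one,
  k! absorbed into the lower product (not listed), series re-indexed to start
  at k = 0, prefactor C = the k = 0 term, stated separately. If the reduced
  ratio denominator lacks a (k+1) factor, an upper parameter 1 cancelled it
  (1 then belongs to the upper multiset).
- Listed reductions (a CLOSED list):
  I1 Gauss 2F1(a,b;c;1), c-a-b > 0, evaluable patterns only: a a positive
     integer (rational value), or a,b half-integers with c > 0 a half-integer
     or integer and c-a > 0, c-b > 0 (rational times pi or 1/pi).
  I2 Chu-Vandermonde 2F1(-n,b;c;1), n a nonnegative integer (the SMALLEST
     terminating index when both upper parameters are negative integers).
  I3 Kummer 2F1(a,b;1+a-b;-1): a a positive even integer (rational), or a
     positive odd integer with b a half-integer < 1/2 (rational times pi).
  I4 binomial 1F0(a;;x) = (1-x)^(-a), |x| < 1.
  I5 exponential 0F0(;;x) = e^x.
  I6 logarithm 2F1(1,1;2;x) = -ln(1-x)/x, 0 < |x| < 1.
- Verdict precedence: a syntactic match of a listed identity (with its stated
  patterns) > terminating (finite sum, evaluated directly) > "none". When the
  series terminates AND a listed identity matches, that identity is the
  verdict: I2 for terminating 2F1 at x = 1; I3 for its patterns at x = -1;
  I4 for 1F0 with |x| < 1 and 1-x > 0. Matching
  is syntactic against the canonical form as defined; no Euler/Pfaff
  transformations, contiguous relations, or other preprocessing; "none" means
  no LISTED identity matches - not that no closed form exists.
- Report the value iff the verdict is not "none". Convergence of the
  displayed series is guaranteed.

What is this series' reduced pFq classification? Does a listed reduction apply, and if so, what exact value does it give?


Reduced: x = \frac{3}{5}, 1F2, upper = {1}, lower = {\frac{1}{5}, 3}, C = \frac{3}{2}. Verdict: none (x = \frac{3}{5}): each listed identity misses the multisets {1} ; {\frac{1}{5}, 3}.

Key observation: t_0 = \frac{3}{2} here, and the parameter 7/4 appears in both the upper and lower lists and cancels.
Term ratio: r(k) = \frac{3}{5} * (k+1) / [(k+\frac{1}{5}) (k+3) (k+1)] ; factor over Q: parameters, x = \frac{3}{5}, and C = \frac{3}{2}.


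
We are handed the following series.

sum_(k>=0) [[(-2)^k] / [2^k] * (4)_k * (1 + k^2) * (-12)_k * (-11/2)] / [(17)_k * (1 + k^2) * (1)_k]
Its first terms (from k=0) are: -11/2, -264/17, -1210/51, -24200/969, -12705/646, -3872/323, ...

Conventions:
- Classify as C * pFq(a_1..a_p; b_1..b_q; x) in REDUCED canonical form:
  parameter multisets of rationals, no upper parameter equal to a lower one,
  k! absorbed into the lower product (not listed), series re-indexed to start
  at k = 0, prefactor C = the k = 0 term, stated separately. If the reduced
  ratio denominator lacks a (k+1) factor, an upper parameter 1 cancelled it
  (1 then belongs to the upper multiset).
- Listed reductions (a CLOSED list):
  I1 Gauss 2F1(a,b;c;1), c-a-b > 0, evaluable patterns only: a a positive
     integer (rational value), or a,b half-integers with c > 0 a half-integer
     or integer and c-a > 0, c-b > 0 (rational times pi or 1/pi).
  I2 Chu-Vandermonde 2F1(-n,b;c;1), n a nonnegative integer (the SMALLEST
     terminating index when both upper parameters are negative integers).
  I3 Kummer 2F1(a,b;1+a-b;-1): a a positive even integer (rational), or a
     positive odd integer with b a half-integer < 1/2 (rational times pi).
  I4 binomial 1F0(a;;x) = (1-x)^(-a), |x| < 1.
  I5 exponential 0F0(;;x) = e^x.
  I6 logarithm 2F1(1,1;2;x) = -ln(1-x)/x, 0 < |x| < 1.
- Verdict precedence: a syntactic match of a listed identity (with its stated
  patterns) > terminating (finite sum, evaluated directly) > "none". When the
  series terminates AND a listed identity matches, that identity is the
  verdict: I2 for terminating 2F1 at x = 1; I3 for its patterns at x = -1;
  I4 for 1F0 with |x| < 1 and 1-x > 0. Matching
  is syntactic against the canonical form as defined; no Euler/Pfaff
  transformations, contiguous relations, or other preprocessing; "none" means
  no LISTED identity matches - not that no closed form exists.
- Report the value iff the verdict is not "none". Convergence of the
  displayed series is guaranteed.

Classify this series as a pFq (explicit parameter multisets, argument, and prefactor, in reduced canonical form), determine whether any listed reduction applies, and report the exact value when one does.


Key observation: x = (-1) and striking the common factor k^2 + 1 reduces the term (prefactor -11/2).
Step ratio: r(k) = (-1) * (k-12) (k+4) / [(k+17) (k+1)] - rational in k, leading ratio (-1); with t_0 = -11/2, classification follows.

This is -11/2 * 2F1(-12, 4; 17; -1) in reduced canonical form. Verdict: this is Kummer's theorem (I3) (x = -1; c = 17 equals 1+a-b for upper {-12, 4}: listed pattern). Its exact value is -110.


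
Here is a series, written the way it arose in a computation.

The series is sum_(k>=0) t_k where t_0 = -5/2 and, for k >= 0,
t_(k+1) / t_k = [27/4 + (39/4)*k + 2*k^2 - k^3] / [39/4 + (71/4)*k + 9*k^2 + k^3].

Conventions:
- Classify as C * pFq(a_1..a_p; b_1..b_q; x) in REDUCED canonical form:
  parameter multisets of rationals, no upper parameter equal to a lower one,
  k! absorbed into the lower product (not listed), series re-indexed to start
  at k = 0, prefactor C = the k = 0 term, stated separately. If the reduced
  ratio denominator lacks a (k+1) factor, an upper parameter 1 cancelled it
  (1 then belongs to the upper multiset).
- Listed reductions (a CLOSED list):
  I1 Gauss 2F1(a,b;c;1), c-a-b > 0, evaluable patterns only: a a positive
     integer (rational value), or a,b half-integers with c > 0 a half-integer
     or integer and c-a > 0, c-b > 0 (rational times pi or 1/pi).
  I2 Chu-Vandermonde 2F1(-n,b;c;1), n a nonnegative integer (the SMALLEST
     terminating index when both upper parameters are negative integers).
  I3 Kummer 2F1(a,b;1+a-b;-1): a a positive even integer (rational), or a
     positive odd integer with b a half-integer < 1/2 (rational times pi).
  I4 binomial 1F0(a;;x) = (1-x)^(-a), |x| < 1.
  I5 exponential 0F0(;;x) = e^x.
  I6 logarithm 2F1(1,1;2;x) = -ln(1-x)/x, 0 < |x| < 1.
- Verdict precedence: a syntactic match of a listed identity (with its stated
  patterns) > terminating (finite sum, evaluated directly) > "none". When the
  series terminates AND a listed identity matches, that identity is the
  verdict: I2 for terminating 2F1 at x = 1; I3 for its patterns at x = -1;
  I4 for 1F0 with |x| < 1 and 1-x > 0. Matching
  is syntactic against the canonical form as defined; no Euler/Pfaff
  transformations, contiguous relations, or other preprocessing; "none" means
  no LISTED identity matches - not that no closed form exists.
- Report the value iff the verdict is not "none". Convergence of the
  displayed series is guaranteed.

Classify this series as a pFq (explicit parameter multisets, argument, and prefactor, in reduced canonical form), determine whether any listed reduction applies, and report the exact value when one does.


x = -1 here; the reduced form reads 2F1, upper {-9/2, 1}, lower {13/2}, C = -5/2. Verdict at x = -1: Kummer's theorem (I3) matches (x = -1; c = 13/2 equals 1+a-b for upper {-9/2, 1}: listed pattern). Exact value: (-3465/2048) * pi.

Structural cue: with t_0 = -5/2, factor the ratio over Q (C = -5/2): negated roots = parameters.
Ratio: r(k) = (-1) * (k-9/2) (k+1) / [(k+13/2) (k+1)] - rational; roots negated = parameters, x = (-1), C = -5/2.


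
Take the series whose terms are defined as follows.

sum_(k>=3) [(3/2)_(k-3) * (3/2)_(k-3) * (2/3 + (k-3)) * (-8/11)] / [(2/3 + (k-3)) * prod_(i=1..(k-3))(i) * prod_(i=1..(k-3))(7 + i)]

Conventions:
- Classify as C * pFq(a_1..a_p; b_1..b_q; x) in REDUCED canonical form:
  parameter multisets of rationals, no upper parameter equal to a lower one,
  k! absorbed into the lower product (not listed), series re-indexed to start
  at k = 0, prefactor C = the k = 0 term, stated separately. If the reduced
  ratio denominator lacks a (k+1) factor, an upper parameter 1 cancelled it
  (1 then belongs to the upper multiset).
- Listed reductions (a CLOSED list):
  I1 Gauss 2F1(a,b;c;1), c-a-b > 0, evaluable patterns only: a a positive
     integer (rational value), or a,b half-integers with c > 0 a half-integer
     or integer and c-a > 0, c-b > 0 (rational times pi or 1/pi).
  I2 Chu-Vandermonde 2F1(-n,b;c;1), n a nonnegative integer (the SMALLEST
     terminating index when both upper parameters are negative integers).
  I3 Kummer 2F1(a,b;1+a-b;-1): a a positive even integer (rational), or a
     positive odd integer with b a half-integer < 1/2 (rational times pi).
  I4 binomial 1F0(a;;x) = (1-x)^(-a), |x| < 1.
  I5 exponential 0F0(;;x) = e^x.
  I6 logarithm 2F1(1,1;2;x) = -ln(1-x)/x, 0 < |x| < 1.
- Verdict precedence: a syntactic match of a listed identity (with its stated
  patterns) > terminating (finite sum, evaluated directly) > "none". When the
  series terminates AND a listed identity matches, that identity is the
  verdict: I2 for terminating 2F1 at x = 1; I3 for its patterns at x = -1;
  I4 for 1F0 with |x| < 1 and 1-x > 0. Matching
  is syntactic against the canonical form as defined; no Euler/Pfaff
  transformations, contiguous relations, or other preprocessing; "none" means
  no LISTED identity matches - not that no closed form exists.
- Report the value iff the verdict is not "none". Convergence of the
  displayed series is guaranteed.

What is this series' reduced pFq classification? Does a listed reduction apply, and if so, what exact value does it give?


Reduced: x = 1, 2F1, upper = {3/2, 3/2}, lower = {8}, C = -8/11. Verdict: Gauss (I1, half-integer pattern) matches (x = 1; upper {3/2, 3/2} half-integers, c = 8 in the evaluable pattern). Value: (-4194304/1257795) / pi.

Structural cue: t_0 = -8/11 here, and the product of the first k integers (C = -8/11) is k!.
Term ratio: r(k) = 1 * (k+3/2) (k+3/2) / [(k+8) (k+1)] - rational in k. x = 1; t_0 = -8/11; negate the roots.
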